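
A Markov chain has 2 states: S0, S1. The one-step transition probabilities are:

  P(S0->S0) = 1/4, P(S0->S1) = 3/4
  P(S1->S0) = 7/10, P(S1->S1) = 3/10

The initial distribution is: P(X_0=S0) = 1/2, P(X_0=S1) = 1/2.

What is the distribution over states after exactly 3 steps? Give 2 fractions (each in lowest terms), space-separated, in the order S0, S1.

Answer: 7699/16000 8301/16000

Derivation:
Propagating the distribution step by step (d_{t+1} = d_t * P):
d_0 = (S0=1/2, S1=1/2)
  d_1[S0] = 1/2*1/4 + 1/2*7/10 = 19/40
  d_1[S1] = 1/2*3/4 + 1/2*3/10 = 21/40
d_1 = (S0=19/40, S1=21/40)
  d_2[S0] = 19/40*1/4 + 21/40*7/10 = 389/800
  d_2[S1] = 19/40*3/4 + 21/40*3/10 = 411/800
d_2 = (S0=389/800, S1=411/800)
  d_3[S0] = 389/800*1/4 + 411/800*7/10 = 7699/16000
  d_3[S1] = 389/800*3/4 + 411/800*3/10 = 8301/16000
d_3 = (S0=7699/16000, S1=8301/16000)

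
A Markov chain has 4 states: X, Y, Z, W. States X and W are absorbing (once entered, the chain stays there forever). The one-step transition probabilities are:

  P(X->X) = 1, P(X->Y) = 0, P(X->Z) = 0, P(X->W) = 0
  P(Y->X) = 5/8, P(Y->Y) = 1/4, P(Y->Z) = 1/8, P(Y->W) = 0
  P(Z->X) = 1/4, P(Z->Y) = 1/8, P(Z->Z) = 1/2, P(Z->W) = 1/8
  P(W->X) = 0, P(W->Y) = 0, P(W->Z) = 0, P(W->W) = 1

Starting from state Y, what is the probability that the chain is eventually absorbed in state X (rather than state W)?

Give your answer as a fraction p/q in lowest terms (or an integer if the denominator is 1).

Answer: 22/23

Derivation:
Let a_i = P(absorbed in X | start in state i).
Boundary conditions: a_X = 1, a_W = 0.
For each transient state i, a_i = sum_j P(i->j) * a_j:
  a_Y = 5/8*a_X + 1/4*a_Y + 1/8*a_Z + 0*a_W
  a_Z = 1/4*a_X + 1/8*a_Y + 1/2*a_Z + 1/8*a_W

Substituting a_X = 1 and a_W = 0, rearrange to (I - Q) a = r where r[i] = P(i -> X):
  [3/4, -1/8] . (a_Y, a_Z) = 5/8
  [-1/8, 1/2] . (a_Y, a_Z) = 1/4

Solving yields:
  a_Y = 22/23
  a_Z = 17/23

Starting state is Y, so the absorption probability is a_Y = 22/23.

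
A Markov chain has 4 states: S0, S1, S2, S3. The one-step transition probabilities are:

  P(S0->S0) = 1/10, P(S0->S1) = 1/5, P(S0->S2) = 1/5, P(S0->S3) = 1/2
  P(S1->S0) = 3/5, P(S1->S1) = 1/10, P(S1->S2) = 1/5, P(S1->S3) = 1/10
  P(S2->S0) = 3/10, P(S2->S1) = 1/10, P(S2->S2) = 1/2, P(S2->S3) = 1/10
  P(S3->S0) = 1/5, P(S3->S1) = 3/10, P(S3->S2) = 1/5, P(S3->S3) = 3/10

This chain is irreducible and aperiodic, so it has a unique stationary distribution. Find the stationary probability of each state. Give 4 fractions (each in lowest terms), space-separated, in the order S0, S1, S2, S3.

Answer: 65/238 171/952 2/7 249/952

Derivation:
The stationary distribution satisfies pi = pi * P, i.e.:
  pi_S0 = 1/10*pi_S0 + 3/5*pi_S1 + 3/10*pi_S2 + 1/5*pi_S3
  pi_S1 = 1/5*pi_S0 + 1/10*pi_S1 + 1/10*pi_S2 + 3/10*pi_S3
  pi_S2 = 1/5*pi_S0 + 1/5*pi_S1 + 1/2*pi_S2 + 1/5*pi_S3
  pi_S3 = 1/2*pi_S0 + 1/10*pi_S1 + 1/10*pi_S2 + 3/10*pi_S3
with normalization: pi_S0 + pi_S1 + pi_S2 + pi_S3 = 1.

Using the first 3 balance equations plus normalization, the linear system A*pi = b is:
  [-9/10, 3/5, 3/10, 1/5] . pi = 0
  [1/5, -9/10, 1/10, 3/10] . pi = 0
  [1/5, 1/5, -1/2, 1/5] . pi = 0
  [1, 1, 1, 1] . pi = 1

Solving yields:
  pi_S0 = 65/238
  pi_S1 = 171/952
  pi_S2 = 2/7
  pi_S3 = 249/952

Verification (pi * P):
  65/238*1/10 + 171/952*3/5 + 2/7*3/10 + 249/952*1/5 = 65/238 = pi_S0  (ok)
  65/238*1/5 + 171/952*1/10 + 2/7*1/10 + 249/952*3/10 = 171/952 = pi_S1  (ok)
  65/238*1/5 + 171/952*1/5 + 2/7*1/2 + 249/952*1/5 = 2/7 = pi_S2  (ok)
  65/238*1/2 + 171/952*1/10 + 2/7*1/10 + 249/952*3/10 = 249/952 = pi_S3  (ok)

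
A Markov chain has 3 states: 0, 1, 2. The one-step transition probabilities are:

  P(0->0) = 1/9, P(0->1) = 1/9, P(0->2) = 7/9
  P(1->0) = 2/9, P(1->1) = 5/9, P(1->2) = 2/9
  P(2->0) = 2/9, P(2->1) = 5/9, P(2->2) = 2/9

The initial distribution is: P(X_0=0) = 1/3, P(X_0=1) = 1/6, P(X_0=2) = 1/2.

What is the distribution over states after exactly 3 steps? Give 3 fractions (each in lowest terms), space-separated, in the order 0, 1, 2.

Answer: 437/2187 1019/2187 731/2187

Derivation:
Propagating the distribution step by step (d_{t+1} = d_t * P):
d_0 = (0=1/3, 1=1/6, 2=1/2)
  d_1[0] = 1/3*1/9 + 1/6*2/9 + 1/2*2/9 = 5/27
  d_1[1] = 1/3*1/9 + 1/6*5/9 + 1/2*5/9 = 11/27
  d_1[2] = 1/3*7/9 + 1/6*2/9 + 1/2*2/9 = 11/27
d_1 = (0=5/27, 1=11/27, 2=11/27)
  d_2[0] = 5/27*1/9 + 11/27*2/9 + 11/27*2/9 = 49/243
  d_2[1] = 5/27*1/9 + 11/27*5/9 + 11/27*5/9 = 115/243
  d_2[2] = 5/27*7/9 + 11/27*2/9 + 11/27*2/9 = 79/243
d_2 = (0=49/243, 1=115/243, 2=79/243)
  d_3[0] = 49/243*1/9 + 115/243*2/9 + 79/243*2/9 = 437/2187
  d_3[1] = 49/243*1/9 + 115/243*5/9 + 79/243*5/9 = 1019/2187
  d_3[2] = 49/243*7/9 + 115/243*2/9 + 79/243*2/9 = 731/2187
d_3 = (0=437/2187, 1=1019/2187, 2=731/2187)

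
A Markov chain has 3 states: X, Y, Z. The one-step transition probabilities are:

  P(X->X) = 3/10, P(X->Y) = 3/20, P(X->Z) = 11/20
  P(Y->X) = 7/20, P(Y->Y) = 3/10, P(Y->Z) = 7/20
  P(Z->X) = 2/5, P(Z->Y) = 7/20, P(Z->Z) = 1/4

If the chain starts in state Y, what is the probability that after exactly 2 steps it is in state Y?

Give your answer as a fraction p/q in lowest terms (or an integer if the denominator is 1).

Answer: 53/200

Derivation:
Computing P^2 by repeated multiplication:
P^1 =
  X: [3/10, 3/20, 11/20]
  Y: [7/20, 3/10, 7/20]
  Z: [2/5, 7/20, 1/4]
P^2 =
  X: [29/80, 113/400, 71/200]
  Y: [7/20, 53/200, 77/200]
  Z: [137/400, 101/400, 81/200]

(P^2)[Y -> Y] = 53/200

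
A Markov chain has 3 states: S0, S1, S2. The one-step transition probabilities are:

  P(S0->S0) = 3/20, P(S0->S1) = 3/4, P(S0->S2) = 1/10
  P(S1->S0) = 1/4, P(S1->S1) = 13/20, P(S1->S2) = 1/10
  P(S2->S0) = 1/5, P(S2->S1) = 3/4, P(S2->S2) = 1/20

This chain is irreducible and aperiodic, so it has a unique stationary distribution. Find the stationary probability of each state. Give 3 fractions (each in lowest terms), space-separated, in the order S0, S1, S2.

Answer: 103/462 15/22 2/21

Derivation:
The stationary distribution satisfies pi = pi * P, i.e.:
  pi_S0 = 3/20*pi_S0 + 1/4*pi_S1 + 1/5*pi_S2
  pi_S1 = 3/4*pi_S0 + 13/20*pi_S1 + 3/4*pi_S2
  pi_S2 = 1/10*pi_S0 + 1/10*pi_S1 + 1/20*pi_S2
with normalization: pi_S0 + pi_S1 + pi_S2 = 1.

Using the first 2 balance equations plus normalization, the linear system A*pi = b is:
  [-17/20, 1/4, 1/5] . pi = 0
  [3/4, -7/20, 3/4] . pi = 0
  [1, 1, 1] . pi = 1

Solving yields:
  pi_S0 = 103/462
  pi_S1 = 15/22
  pi_S2 = 2/21

Verification (pi * P):
  103/462*3/20 + 15/22*1/4 + 2/21*1/5 = 103/462 = pi_S0  (ok)
  103/462*3/4 + 15/22*13/20 + 2/21*3/4 = 15/22 = pi_S1  (ok)
  103/462*1/10 + 15/22*1/10 + 2/21*1/20 = 2/21 = pi_S2  (ok)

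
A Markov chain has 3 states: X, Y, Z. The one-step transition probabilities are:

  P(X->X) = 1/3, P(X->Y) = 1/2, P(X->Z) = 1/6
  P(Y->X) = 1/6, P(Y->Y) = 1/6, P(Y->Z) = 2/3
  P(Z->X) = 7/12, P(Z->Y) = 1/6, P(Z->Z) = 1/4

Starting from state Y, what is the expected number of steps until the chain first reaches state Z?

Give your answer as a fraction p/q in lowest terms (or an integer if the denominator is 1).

Let h_i = expected steps to first reach Z from state i.
Boundary: h_Z = 0.
First-step equations for the other states:
  h_X = 1 + 1/3*h_X + 1/2*h_Y + 1/6*h_Z
  h_Y = 1 + 1/6*h_X + 1/6*h_Y + 2/3*h_Z

Substituting h_Z = 0 and rearranging gives the linear system (I - Q) h = 1:
  [2/3, -1/2] . (h_X, h_Y) = 1
  [-1/6, 5/6] . (h_X, h_Y) = 1

Solving yields:
  h_X = 48/17
  h_Y = 30/17

Starting state is Y, so the expected hitting time is h_Y = 30/17.

Answer: 30/17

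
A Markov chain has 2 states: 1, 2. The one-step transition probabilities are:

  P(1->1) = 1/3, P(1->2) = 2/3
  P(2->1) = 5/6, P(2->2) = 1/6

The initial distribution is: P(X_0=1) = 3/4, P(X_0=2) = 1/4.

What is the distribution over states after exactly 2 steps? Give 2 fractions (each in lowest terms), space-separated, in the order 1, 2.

Answer: 29/48 19/48

Derivation:
Propagating the distribution step by step (d_{t+1} = d_t * P):
d_0 = (1=3/4, 2=1/4)
  d_1[1] = 3/4*1/3 + 1/4*5/6 = 11/24
  d_1[2] = 3/4*2/3 + 1/4*1/6 = 13/24
d_1 = (1=11/24, 2=13/24)
  d_2[1] = 11/24*1/3 + 13/24*5/6 = 29/48
  d_2[2] = 11/24*2/3 + 13/24*1/6 = 19/48
d_2 = (1=29/48, 2=19/48)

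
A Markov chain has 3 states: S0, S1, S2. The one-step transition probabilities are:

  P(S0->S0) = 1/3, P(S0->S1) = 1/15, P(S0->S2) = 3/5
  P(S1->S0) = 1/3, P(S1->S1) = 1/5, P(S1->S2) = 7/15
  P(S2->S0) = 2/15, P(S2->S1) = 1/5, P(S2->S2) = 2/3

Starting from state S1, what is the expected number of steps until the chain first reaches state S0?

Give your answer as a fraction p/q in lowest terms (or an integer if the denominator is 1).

Answer: 60/13

Derivation:
Let h_i = expected steps to first reach S0 from state i.
Boundary: h_S0 = 0.
First-step equations for the other states:
  h_S1 = 1 + 1/3*h_S0 + 1/5*h_S1 + 7/15*h_S2
  h_S2 = 1 + 2/15*h_S0 + 1/5*h_S1 + 2/3*h_S2

Substituting h_S0 = 0 and rearranging gives the linear system (I - Q) h = 1:
  [4/5, -7/15] . (h_S1, h_S2) = 1
  [-1/5, 1/3] . (h_S1, h_S2) = 1

Solving yields:
  h_S1 = 60/13
  h_S2 = 75/13

Starting state is S1, so the expected hitting time is h_S1 = 60/13.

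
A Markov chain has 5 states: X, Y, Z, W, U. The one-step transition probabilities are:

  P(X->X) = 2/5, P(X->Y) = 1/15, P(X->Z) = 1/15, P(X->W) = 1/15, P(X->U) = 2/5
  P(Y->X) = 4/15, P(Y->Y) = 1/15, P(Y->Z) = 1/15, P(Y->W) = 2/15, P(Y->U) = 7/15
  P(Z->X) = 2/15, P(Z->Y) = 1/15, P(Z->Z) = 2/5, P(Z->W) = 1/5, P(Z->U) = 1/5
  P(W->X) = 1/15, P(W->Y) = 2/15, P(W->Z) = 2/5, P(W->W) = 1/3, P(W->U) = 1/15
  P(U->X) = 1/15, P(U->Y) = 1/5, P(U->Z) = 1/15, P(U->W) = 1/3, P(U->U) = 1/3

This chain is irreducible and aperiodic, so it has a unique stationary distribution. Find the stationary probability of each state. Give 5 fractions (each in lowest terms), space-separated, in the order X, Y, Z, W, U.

The stationary distribution satisfies pi = pi * P, i.e.:
  pi_X = 2/5*pi_X + 4/15*pi_Y + 2/15*pi_Z + 1/15*pi_W + 1/15*pi_U
  pi_Y = 1/15*pi_X + 1/15*pi_Y + 1/15*pi_Z + 2/15*pi_W + 1/5*pi_U
  pi_Z = 1/15*pi_X + 1/15*pi_Y + 2/5*pi_Z + 2/5*pi_W + 1/15*pi_U
  pi_W = 1/15*pi_X + 2/15*pi_Y + 1/5*pi_Z + 1/3*pi_W + 1/3*pi_U
  pi_U = 2/5*pi_X + 7/15*pi_Y + 1/5*pi_Z + 1/15*pi_W + 1/3*pi_U
with normalization: pi_X + pi_Y + pi_Z + pi_W + pi_U = 1.

Using the first 4 balance equations plus normalization, the linear system A*pi = b is:
  [-3/5, 4/15, 2/15, 1/15, 1/15] . pi = 0
  [1/15, -14/15, 1/15, 2/15, 1/5] . pi = 0
  [1/15, 1/15, -3/5, 2/5, 1/15] . pi = 0
  [1/15, 2/15, 1/5, -2/3, 1/3] . pi = 0
  [1, 1, 1, 1, 1] . pi = 1

Solving yields:
  pi_X = 2174/13815
  pi_Y = 544/4605
  pi_Z = 3029/13815
  pi_W = 659/2763
  pi_U = 737/2763

Verification (pi * P):
  2174/13815*2/5 + 544/4605*4/15 + 3029/13815*2/15 + 659/2763*1/15 + 737/2763*1/15 = 2174/13815 = pi_X  (ok)
  2174/13815*1/15 + 544/4605*1/15 + 3029/13815*1/15 + 659/2763*2/15 + 737/2763*1/5 = 544/4605 = pi_Y  (ok)
  2174/13815*1/15 + 544/4605*1/15 + 3029/13815*2/5 + 659/2763*2/5 + 737/2763*1/15 = 3029/13815 = pi_Z  (ok)
  2174/13815*1/15 + 544/4605*2/15 + 3029/13815*1/5 + 659/2763*1/3 + 737/2763*1/3 = 659/2763 = pi_W  (ok)
  2174/13815*2/5 + 544/4605*7/15 + 3029/13815*1/5 + 659/2763*1/15 + 737/2763*1/3 = 737/2763 = pi_U  (ok)

Answer: 2174/13815 544/4605 3029/13815 659/2763 737/2763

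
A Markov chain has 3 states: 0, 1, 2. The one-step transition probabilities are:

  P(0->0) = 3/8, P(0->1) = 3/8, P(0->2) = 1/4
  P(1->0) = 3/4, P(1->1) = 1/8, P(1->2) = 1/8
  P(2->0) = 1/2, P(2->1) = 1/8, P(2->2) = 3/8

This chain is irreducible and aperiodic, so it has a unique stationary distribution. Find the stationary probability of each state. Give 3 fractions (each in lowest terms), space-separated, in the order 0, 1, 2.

Answer: 1/2 1/4 1/4

Derivation:
The stationary distribution satisfies pi = pi * P, i.e.:
  pi_0 = 3/8*pi_0 + 3/4*pi_1 + 1/2*pi_2
  pi_1 = 3/8*pi_0 + 1/8*pi_1 + 1/8*pi_2
  pi_2 = 1/4*pi_0 + 1/8*pi_1 + 3/8*pi_2
with normalization: pi_0 + pi_1 + pi_2 = 1.

Using the first 2 balance equations plus normalization, the linear system A*pi = b is:
  [-5/8, 3/4, 1/2] . pi = 0
  [3/8, -7/8, 1/8] . pi = 0
  [1, 1, 1] . pi = 1

Solving yields:
  pi_0 = 1/2
  pi_1 = 1/4
  pi_2 = 1/4

Verification (pi * P):
  1/2*3/8 + 1/4*3/4 + 1/4*1/2 = 1/2 = pi_0  (ok)
  1/2*3/8 + 1/4*1/8 + 1/4*1/8 = 1/4 = pi_1  (ok)
  1/2*1/4 + 1/4*1/8 + 1/4*3/8 = 1/4 = pi_2  (ok)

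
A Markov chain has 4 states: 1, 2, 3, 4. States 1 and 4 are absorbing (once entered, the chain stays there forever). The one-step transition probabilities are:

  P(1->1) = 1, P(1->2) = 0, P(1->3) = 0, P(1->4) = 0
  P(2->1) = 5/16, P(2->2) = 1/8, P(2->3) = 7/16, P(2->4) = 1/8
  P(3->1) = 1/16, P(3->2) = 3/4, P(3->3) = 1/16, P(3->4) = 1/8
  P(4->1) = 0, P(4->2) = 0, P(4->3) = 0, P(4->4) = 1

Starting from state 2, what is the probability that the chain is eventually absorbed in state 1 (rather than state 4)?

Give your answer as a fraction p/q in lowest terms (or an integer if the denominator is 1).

Answer: 41/63

Derivation:
Let a_i = P(absorbed in 1 | start in state i).
Boundary conditions: a_1 = 1, a_4 = 0.
For each transient state i, a_i = sum_j P(i->j) * a_j:
  a_2 = 5/16*a_1 + 1/8*a_2 + 7/16*a_3 + 1/8*a_4
  a_3 = 1/16*a_1 + 3/4*a_2 + 1/16*a_3 + 1/8*a_4

Substituting a_1 = 1 and a_4 = 0, rearrange to (I - Q) a = r where r[i] = P(i -> 1):
  [7/8, -7/16] . (a_2, a_3) = 5/16
  [-3/4, 15/16] . (a_2, a_3) = 1/16

Solving yields:
  a_2 = 41/63
  a_3 = 37/63

Starting state is 2, so the absorption probability is a_2 = 41/63.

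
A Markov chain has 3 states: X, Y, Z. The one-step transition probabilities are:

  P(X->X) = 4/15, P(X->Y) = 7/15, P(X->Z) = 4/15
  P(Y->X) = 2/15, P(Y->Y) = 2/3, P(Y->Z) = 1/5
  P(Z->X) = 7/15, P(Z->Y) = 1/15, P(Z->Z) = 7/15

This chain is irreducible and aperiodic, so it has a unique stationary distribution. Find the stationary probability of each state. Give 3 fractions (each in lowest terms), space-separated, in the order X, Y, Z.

The stationary distribution satisfies pi = pi * P, i.e.:
  pi_X = 4/15*pi_X + 2/15*pi_Y + 7/15*pi_Z
  pi_Y = 7/15*pi_X + 2/3*pi_Y + 1/15*pi_Z
  pi_Z = 4/15*pi_X + 1/5*pi_Y + 7/15*pi_Z
with normalization: pi_X + pi_Y + pi_Z = 1.

Using the first 2 balance equations plus normalization, the linear system A*pi = b is:
  [-11/15, 2/15, 7/15] . pi = 0
  [7/15, -1/3, 1/15] . pi = 0
  [1, 1, 1] . pi = 1

Solving yields:
  pi_X = 37/138
  pi_Y = 10/23
  pi_Z = 41/138

Verification (pi * P):
  37/138*4/15 + 10/23*2/15 + 41/138*7/15 = 37/138 = pi_X  (ok)
  37/138*7/15 + 10/23*2/3 + 41/138*1/15 = 10/23 = pi_Y  (ok)
  37/138*4/15 + 10/23*1/5 + 41/138*7/15 = 41/138 = pi_Z  (ok)

Answer: 37/138 10/23 41/138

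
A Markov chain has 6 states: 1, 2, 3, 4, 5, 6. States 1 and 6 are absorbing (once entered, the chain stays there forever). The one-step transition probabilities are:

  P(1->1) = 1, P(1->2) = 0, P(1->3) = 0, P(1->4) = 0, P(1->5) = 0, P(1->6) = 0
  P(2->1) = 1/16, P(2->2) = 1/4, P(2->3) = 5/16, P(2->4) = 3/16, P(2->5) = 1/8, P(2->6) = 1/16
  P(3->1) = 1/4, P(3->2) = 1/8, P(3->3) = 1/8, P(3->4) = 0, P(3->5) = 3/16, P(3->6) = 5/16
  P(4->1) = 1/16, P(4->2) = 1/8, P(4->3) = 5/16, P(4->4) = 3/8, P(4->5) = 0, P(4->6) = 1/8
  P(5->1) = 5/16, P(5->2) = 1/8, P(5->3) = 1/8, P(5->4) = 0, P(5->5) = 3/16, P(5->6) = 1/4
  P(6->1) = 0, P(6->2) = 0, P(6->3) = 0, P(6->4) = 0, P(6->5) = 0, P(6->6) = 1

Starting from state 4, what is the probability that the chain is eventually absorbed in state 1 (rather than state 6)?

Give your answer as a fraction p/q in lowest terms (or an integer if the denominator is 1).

Let a_i = P(absorbed in 1 | start in state i).
Boundary conditions: a_1 = 1, a_6 = 0.
For each transient state i, a_i = sum_j P(i->j) * a_j:
  a_2 = 1/16*a_1 + 1/4*a_2 + 5/16*a_3 + 3/16*a_4 + 1/8*a_5 + 1/16*a_6
  a_3 = 1/4*a_1 + 1/8*a_2 + 1/8*a_3 + 0*a_4 + 3/16*a_5 + 5/16*a_6
  a_4 = 1/16*a_1 + 1/8*a_2 + 5/16*a_3 + 3/8*a_4 + 0*a_5 + 1/8*a_6
  a_5 = 5/16*a_1 + 1/8*a_2 + 1/8*a_3 + 0*a_4 + 3/16*a_5 + 1/4*a_6

Substituting a_1 = 1 and a_6 = 0, rearrange to (I - Q) a = r where r[i] = P(i -> 1):
  [3/4, -5/16, -3/16, -1/8] . (a_2, a_3, a_4, a_5) = 1/16
  [-1/8, 7/8, 0, -3/16] . (a_2, a_3, a_4, a_5) = 1/4
  [-1/8, -5/16, 5/8, 0] . (a_2, a_3, a_4, a_5) = 1/16
  [-1/8, -1/8, 0, 13/16] . (a_2, a_3, a_4, a_5) = 5/16

Solving yields:
  a_2 = 8203/17344
  a_3 = 4047/8672
  a_4 = 3711/8672
  a_5 = 4589/8672

Starting state is 4, so the absorption probability is a_4 = 3711/8672.

Answer: 3711/8672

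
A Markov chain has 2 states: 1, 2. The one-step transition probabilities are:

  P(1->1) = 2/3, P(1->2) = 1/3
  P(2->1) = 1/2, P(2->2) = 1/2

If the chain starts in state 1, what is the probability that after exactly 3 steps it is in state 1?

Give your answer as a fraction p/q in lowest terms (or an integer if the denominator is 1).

Computing P^3 by repeated multiplication:
P^1 =
  1: [2/3, 1/3]
  2: [1/2, 1/2]
P^2 =
  1: [11/18, 7/18]
  2: [7/12, 5/12]
P^3 =
  1: [65/108, 43/108]
  2: [43/72, 29/72]

(P^3)[1 -> 1] = 65/108

Answer: 65/108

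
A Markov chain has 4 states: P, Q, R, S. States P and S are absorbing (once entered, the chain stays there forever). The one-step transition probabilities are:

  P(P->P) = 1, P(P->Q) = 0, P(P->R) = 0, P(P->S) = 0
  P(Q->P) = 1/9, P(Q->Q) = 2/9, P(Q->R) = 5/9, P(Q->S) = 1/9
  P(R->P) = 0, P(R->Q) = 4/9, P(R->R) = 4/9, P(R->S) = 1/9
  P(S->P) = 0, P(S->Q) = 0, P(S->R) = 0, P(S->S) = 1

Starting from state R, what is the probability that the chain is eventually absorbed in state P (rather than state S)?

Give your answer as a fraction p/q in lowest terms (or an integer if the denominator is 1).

Answer: 4/15

Derivation:
Let a_i = P(absorbed in P | start in state i).
Boundary conditions: a_P = 1, a_S = 0.
For each transient state i, a_i = sum_j P(i->j) * a_j:
  a_Q = 1/9*a_P + 2/9*a_Q + 5/9*a_R + 1/9*a_S
  a_R = 0*a_P + 4/9*a_Q + 4/9*a_R + 1/9*a_S

Substituting a_P = 1 and a_S = 0, rearrange to (I - Q) a = r where r[i] = P(i -> P):
  [7/9, -5/9] . (a_Q, a_R) = 1/9
  [-4/9, 5/9] . (a_Q, a_R) = 0

Solving yields:
  a_Q = 1/3
  a_R = 4/15

Starting state is R, so the absorption probability is a_R = 4/15.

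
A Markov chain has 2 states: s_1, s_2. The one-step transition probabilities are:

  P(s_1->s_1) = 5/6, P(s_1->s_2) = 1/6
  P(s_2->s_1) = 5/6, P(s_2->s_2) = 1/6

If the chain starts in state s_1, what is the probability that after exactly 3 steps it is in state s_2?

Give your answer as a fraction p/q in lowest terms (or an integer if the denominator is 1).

Answer: 1/6

Derivation:
Computing P^3 by repeated multiplication:
P^1 =
  s_1: [5/6, 1/6]
  s_2: [5/6, 1/6]
P^2 =
  s_1: [5/6, 1/6]
  s_2: [5/6, 1/6]
P^3 =
  s_1: [5/6, 1/6]
  s_2: [5/6, 1/6]

(P^3)[s_1 -> s_2] = 1/6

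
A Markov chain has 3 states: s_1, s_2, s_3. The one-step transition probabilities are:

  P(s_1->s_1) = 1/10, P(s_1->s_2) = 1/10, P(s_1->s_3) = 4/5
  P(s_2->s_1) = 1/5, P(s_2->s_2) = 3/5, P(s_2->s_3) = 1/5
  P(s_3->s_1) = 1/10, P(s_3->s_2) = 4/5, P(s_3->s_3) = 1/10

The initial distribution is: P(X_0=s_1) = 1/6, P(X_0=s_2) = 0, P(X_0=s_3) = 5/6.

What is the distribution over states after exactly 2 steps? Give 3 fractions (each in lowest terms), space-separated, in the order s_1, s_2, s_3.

Answer: 101/600 89/150 143/600

Derivation:
Propagating the distribution step by step (d_{t+1} = d_t * P):
d_0 = (s_1=1/6, s_2=0, s_3=5/6)
  d_1[s_1] = 1/6*1/10 + 0*1/5 + 5/6*1/10 = 1/10
  d_1[s_2] = 1/6*1/10 + 0*3/5 + 5/6*4/5 = 41/60
  d_1[s_3] = 1/6*4/5 + 0*1/5 + 5/6*1/10 = 13/60
d_1 = (s_1=1/10, s_2=41/60, s_3=13/60)
  d_2[s_1] = 1/10*1/10 + 41/60*1/5 + 13/60*1/10 = 101/600
  d_2[s_2] = 1/10*1/10 + 41/60*3/5 + 13/60*4/5 = 89/150
  d_2[s_3] = 1/10*4/5 + 41/60*1/5 + 13/60*1/10 = 143/600
d_2 = (s_1=101/600, s_2=89/150, s_3=143/600)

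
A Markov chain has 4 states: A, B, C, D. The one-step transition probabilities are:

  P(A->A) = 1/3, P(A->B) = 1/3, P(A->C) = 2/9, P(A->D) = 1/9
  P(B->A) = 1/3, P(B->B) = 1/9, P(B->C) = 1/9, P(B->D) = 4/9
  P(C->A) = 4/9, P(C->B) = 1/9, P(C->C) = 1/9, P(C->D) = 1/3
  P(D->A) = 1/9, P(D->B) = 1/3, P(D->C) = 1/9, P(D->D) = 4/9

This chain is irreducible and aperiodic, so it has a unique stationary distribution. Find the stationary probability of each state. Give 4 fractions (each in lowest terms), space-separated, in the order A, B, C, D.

Answer: 91/332 41/166 47/332 28/83

Derivation:
The stationary distribution satisfies pi = pi * P, i.e.:
  pi_A = 1/3*pi_A + 1/3*pi_B + 4/9*pi_C + 1/9*pi_D
  pi_B = 1/3*pi_A + 1/9*pi_B + 1/9*pi_C + 1/3*pi_D
  pi_C = 2/9*pi_A + 1/9*pi_B + 1/9*pi_C + 1/9*pi_D
  pi_D = 1/9*pi_A + 4/9*pi_B + 1/3*pi_C + 4/9*pi_D
with normalization: pi_A + pi_B + pi_C + pi_D = 1.

Using the first 3 balance equations plus normalization, the linear system A*pi = b is:
  [-2/3, 1/3, 4/9, 1/9] . pi = 0
  [1/3, -8/9, 1/9, 1/3] . pi = 0
  [2/9, 1/9, -8/9, 1/9] . pi = 0
  [1, 1, 1, 1] . pi = 1

Solving yields:
  pi_A = 91/332
  pi_B = 41/166
  pi_C = 47/332
  pi_D = 28/83

Verification (pi * P):
  91/332*1/3 + 41/166*1/3 + 47/332*4/9 + 28/83*1/9 = 91/332 = pi_A  (ok)
  91/332*1/3 + 41/166*1/9 + 47/332*1/9 + 28/83*1/3 = 41/166 = pi_B  (ok)
  91/332*2/9 + 41/166*1/9 + 47/332*1/9 + 28/83*1/9 = 47/332 = pi_C  (ok)
  91/332*1/9 + 41/166*4/9 + 47/332*1/3 + 28/83*4/9 = 28/83 = pi_D  (ok)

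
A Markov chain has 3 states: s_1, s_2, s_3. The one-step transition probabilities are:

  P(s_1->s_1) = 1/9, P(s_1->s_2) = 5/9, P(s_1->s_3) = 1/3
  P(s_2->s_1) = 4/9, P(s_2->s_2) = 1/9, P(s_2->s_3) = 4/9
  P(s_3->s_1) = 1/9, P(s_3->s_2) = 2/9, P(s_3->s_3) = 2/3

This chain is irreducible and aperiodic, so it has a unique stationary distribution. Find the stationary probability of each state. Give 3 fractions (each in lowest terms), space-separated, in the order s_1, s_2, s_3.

Answer: 16/81 7/27 44/81

Derivation:
The stationary distribution satisfies pi = pi * P, i.e.:
  pi_s_1 = 1/9*pi_s_1 + 4/9*pi_s_2 + 1/9*pi_s_3
  pi_s_2 = 5/9*pi_s_1 + 1/9*pi_s_2 + 2/9*pi_s_3
  pi_s_3 = 1/3*pi_s_1 + 4/9*pi_s_2 + 2/3*pi_s_3
with normalization: pi_s_1 + pi_s_2 + pi_s_3 = 1.

Using the first 2 balance equations plus normalization, the linear system A*pi = b is:
  [-8/9, 4/9, 1/9] . pi = 0
  [5/9, -8/9, 2/9] . pi = 0
  [1, 1, 1] . pi = 1

Solving yields:
  pi_s_1 = 16/81
  pi_s_2 = 7/27
  pi_s_3 = 44/81

Verification (pi * P):
  16/81*1/9 + 7/27*4/9 + 44/81*1/9 = 16/81 = pi_s_1  (ok)
  16/81*5/9 + 7/27*1/9 + 44/81*2/9 = 7/27 = pi_s_2  (ok)
  16/81*1/3 + 7/27*4/9 + 44/81*2/3 = 44/81 = pi_s_3  (ok)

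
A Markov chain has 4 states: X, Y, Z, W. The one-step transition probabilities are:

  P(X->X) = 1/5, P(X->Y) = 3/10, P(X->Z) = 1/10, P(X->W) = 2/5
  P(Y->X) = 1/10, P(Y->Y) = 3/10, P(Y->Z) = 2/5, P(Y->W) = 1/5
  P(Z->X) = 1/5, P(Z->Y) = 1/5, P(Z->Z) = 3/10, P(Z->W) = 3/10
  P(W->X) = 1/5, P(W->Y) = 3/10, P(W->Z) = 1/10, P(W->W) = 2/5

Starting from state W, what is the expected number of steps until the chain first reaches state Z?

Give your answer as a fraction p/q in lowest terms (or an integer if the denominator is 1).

Answer: 100/19

Derivation:
Let h_i = expected steps to first reach Z from state i.
Boundary: h_Z = 0.
First-step equations for the other states:
  h_X = 1 + 1/5*h_X + 3/10*h_Y + 1/10*h_Z + 2/5*h_W
  h_Y = 1 + 1/10*h_X + 3/10*h_Y + 2/5*h_Z + 1/5*h_W
  h_W = 1 + 1/5*h_X + 3/10*h_Y + 1/10*h_Z + 2/5*h_W

Substituting h_Z = 0 and rearranging gives the linear system (I - Q) h = 1:
  [4/5, -3/10, -2/5] . (h_X, h_Y, h_W) = 1
  [-1/10, 7/10, -1/5] . (h_X, h_Y, h_W) = 1
  [-1/5, -3/10, 3/5] . (h_X, h_Y, h_W) = 1

Solving yields:
  h_X = 100/19
  h_Y = 70/19
  h_W = 100/19

Starting state is W, so the expected hitting time is h_W = 100/19.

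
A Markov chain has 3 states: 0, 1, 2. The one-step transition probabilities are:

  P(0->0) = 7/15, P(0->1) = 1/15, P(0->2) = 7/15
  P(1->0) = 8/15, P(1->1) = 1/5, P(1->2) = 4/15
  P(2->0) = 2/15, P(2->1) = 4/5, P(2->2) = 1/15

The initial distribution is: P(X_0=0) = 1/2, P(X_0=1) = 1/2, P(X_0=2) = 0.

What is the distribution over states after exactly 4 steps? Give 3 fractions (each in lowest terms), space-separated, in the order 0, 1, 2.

Answer: 2671/6750 10627/33750 1628/5625

Derivation:
Propagating the distribution step by step (d_{t+1} = d_t * P):
d_0 = (0=1/2, 1=1/2, 2=0)
  d_1[0] = 1/2*7/15 + 1/2*8/15 + 0*2/15 = 1/2
  d_1[1] = 1/2*1/15 + 1/2*1/5 + 0*4/5 = 2/15
  d_1[2] = 1/2*7/15 + 1/2*4/15 + 0*1/15 = 11/30
d_1 = (0=1/2, 1=2/15, 2=11/30)
  d_2[0] = 1/2*7/15 + 2/15*8/15 + 11/30*2/15 = 53/150
  d_2[1] = 1/2*1/15 + 2/15*1/5 + 11/30*4/5 = 53/150
  d_2[2] = 1/2*7/15 + 2/15*4/15 + 11/30*1/15 = 22/75
d_2 = (0=53/150, 1=53/150, 2=22/75)
  d_3[0] = 53/150*7/15 + 53/150*8/15 + 22/75*2/15 = 883/2250
  d_3[1] = 53/150*1/15 + 53/150*1/5 + 22/75*4/5 = 74/225
  d_3[2] = 53/150*7/15 + 53/150*4/15 + 22/75*1/15 = 209/750
d_3 = (0=883/2250, 1=74/225, 2=209/750)
  d_4[0] = 883/2250*7/15 + 74/225*8/15 + 209/750*2/15 = 2671/6750
  d_4[1] = 883/2250*1/15 + 74/225*1/5 + 209/750*4/5 = 10627/33750
  d_4[2] = 883/2250*7/15 + 74/225*4/15 + 209/750*1/15 = 1628/5625
d_4 = (0=2671/6750, 1=10627/33750, 2=1628/5625)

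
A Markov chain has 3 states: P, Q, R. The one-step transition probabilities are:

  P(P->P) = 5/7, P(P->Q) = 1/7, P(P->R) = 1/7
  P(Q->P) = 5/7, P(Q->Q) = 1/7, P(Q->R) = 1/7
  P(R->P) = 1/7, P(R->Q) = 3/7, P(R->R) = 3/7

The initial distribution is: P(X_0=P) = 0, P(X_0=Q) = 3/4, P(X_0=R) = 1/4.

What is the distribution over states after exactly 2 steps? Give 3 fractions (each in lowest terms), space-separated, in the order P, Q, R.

Propagating the distribution step by step (d_{t+1} = d_t * P):
d_0 = (P=0, Q=3/4, R=1/4)
  d_1[P] = 0*5/7 + 3/4*5/7 + 1/4*1/7 = 4/7
  d_1[Q] = 0*1/7 + 3/4*1/7 + 1/4*3/7 = 3/14
  d_1[R] = 0*1/7 + 3/4*1/7 + 1/4*3/7 = 3/14
d_1 = (P=4/7, Q=3/14, R=3/14)
  d_2[P] = 4/7*5/7 + 3/14*5/7 + 3/14*1/7 = 29/49
  d_2[Q] = 4/7*1/7 + 3/14*1/7 + 3/14*3/7 = 10/49
  d_2[R] = 4/7*1/7 + 3/14*1/7 + 3/14*3/7 = 10/49
d_2 = (P=29/49, Q=10/49, R=10/49)

Answer: 29/49 10/49 10/49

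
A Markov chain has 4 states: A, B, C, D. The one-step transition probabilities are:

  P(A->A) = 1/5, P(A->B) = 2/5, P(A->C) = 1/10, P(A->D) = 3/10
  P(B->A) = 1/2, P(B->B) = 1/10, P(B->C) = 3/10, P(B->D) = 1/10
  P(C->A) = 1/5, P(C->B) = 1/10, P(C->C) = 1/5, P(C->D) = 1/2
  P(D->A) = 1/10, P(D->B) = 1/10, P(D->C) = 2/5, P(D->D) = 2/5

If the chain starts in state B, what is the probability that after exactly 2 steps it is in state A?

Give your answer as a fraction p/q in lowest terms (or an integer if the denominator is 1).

Computing P^2 by repeated multiplication:
P^1 =
  A: [1/5, 2/5, 1/10, 3/10]
  B: [1/2, 1/10, 3/10, 1/10]
  C: [1/5, 1/10, 1/5, 1/2]
  D: [1/10, 1/10, 2/5, 2/5]
P^2 =
  A: [29/100, 4/25, 7/25, 27/100]
  B: [11/50, 1/4, 9/50, 7/20]
  C: [9/50, 4/25, 29/100, 37/100]
  D: [19/100, 13/100, 7/25, 2/5]

(P^2)[B -> A] = 11/50

Answer: 11/50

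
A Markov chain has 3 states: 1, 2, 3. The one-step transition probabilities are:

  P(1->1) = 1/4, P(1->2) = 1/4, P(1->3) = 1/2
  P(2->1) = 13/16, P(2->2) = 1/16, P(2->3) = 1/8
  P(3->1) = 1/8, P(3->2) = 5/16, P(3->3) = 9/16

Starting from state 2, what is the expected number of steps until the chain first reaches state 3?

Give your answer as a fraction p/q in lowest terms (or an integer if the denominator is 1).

Let h_i = expected steps to first reach 3 from state i.
Boundary: h_3 = 0.
First-step equations for the other states:
  h_1 = 1 + 1/4*h_1 + 1/4*h_2 + 1/2*h_3
  h_2 = 1 + 13/16*h_1 + 1/16*h_2 + 1/8*h_3

Substituting h_3 = 0 and rearranging gives the linear system (I - Q) h = 1:
  [3/4, -1/4] . (h_1, h_2) = 1
  [-13/16, 15/16] . (h_1, h_2) = 1

Solving yields:
  h_1 = 19/8
  h_2 = 25/8

Starting state is 2, so the expected hitting time is h_2 = 25/8.

Answer: 25/8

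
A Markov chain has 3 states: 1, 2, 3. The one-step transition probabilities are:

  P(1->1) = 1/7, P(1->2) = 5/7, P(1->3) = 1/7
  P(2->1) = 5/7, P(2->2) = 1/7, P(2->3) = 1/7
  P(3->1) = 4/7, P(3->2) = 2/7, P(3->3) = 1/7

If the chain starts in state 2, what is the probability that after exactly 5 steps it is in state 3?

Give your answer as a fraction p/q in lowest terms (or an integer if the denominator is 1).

Computing P^5 by repeated multiplication:
P^1 =
  1: [1/7, 5/7, 1/7]
  2: [5/7, 1/7, 1/7]
  3: [4/7, 2/7, 1/7]
P^2 =
  1: [30/49, 12/49, 1/7]
  2: [2/7, 4/7, 1/7]
  3: [18/49, 24/49, 1/7]
P^3 =
  1: [118/343, 176/343, 1/7]
  2: [26/49, 16/49, 1/7]
  3: [166/343, 128/343, 1/7]
P^4 =
  1: [1194/2401, 864/2401, 1/7]
  2: [134/343, 160/343, 1/7]
  3: [1002/2401, 1056/2401, 1/7]
P^5 =
  1: [6886/16807, 7520/16807, 1/7]
  2: [1130/2401, 928/2401, 1/7]
  3: [7654/16807, 6752/16807, 1/7]

(P^5)[2 -> 3] = 1/7

Answer: 1/7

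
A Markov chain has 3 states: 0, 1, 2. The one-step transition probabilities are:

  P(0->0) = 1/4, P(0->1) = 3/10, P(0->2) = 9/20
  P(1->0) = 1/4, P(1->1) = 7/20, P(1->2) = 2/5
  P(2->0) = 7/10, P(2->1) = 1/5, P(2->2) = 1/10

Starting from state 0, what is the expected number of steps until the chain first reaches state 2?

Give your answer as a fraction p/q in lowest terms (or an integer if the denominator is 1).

Answer: 76/33

Derivation:
Let h_i = expected steps to first reach 2 from state i.
Boundary: h_2 = 0.
First-step equations for the other states:
  h_0 = 1 + 1/4*h_0 + 3/10*h_1 + 9/20*h_2
  h_1 = 1 + 1/4*h_0 + 7/20*h_1 + 2/5*h_2

Substituting h_2 = 0 and rearranging gives the linear system (I - Q) h = 1:
  [3/4, -3/10] . (h_0, h_1) = 1
  [-1/4, 13/20] . (h_0, h_1) = 1

Solving yields:
  h_0 = 76/33
  h_1 = 80/33

Starting state is 0, so the expected hitting time is h_0 = 76/33.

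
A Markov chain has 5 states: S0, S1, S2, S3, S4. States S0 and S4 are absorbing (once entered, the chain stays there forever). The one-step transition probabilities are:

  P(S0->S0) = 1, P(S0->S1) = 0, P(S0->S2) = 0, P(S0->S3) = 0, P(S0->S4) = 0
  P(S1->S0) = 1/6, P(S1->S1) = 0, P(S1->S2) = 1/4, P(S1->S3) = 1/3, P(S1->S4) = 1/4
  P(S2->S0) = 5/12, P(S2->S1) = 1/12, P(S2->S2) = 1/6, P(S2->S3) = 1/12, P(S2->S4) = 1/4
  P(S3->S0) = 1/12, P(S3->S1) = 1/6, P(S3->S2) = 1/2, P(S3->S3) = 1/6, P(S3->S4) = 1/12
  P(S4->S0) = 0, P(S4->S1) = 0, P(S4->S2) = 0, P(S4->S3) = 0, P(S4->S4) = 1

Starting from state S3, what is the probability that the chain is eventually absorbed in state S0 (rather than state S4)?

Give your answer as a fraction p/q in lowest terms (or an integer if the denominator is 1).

Let a_i = P(absorbed in S0 | start in state i).
Boundary conditions: a_S0 = 1, a_S4 = 0.
For each transient state i, a_i = sum_j P(i->j) * a_j:
  a_S1 = 1/6*a_S0 + 0*a_S1 + 1/4*a_S2 + 1/3*a_S3 + 1/4*a_S4
  a_S2 = 5/12*a_S0 + 1/12*a_S1 + 1/6*a_S2 + 1/12*a_S3 + 1/4*a_S4
  a_S3 = 1/12*a_S0 + 1/6*a_S1 + 1/2*a_S2 + 1/6*a_S3 + 1/12*a_S4

Substituting a_S0 = 1 and a_S4 = 0, rearrange to (I - Q) a = r where r[i] = P(i -> S0):
  [1, -1/4, -1/3] . (a_S1, a_S2, a_S3) = 1/6
  [-1/12, 5/6, -1/12] . (a_S1, a_S2, a_S3) = 5/12
  [-1/6, -1/2, 5/6] . (a_S1, a_S2, a_S3) = 1/12

Solving yields:
  a_S1 = 501/988
  a_S2 = 150/247
  a_S3 = 43/76

Starting state is S3, so the absorption probability is a_S3 = 43/76.

Answer: 43/76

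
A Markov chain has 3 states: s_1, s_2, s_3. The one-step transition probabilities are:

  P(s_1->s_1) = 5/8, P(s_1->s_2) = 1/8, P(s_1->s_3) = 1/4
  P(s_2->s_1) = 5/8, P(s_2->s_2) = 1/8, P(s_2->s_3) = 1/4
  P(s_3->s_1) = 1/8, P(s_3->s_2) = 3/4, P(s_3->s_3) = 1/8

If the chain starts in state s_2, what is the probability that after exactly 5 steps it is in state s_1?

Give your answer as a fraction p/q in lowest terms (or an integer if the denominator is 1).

Computing P^5 by repeated multiplication:
P^1 =
  s_1: [5/8, 1/8, 1/4]
  s_2: [5/8, 1/8, 1/4]
  s_3: [1/8, 3/4, 1/8]
P^2 =
  s_1: [1/2, 9/32, 7/32]
  s_2: [1/2, 9/32, 7/32]
  s_3: [9/16, 13/64, 15/64]
P^3 =
  s_1: [33/64, 67/256, 57/256]
  s_2: [33/64, 67/256, 57/256]
  s_3: [65/128, 139/512, 113/512]
P^4 =
  s_1: [263/512, 541/2048, 455/2048]
  s_2: [263/512, 541/2048, 455/2048]
  s_3: [527/1024, 1077/4096, 911/4096]
P^5 =
  s_1: [2105/4096, 4323/16384, 3641/16384]
  s_2: [2105/4096, 4323/16384, 3641/16384]
  s_3: [4209/8192, 8651/32768, 7281/32768]

(P^5)[s_2 -> s_1] = 2105/4096

Answer: 2105/4096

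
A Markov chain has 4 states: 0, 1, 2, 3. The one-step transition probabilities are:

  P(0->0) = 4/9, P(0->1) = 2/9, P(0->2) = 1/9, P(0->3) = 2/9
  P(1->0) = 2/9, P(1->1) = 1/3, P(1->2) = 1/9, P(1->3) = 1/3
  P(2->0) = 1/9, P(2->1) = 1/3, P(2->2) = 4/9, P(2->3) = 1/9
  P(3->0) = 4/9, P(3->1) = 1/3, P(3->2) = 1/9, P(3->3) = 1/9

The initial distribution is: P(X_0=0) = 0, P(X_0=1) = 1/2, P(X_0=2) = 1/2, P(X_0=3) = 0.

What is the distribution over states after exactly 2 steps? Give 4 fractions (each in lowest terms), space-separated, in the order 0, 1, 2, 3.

Answer: 5/18 17/54 11/54 11/54

Derivation:
Propagating the distribution step by step (d_{t+1} = d_t * P):
d_0 = (0=0, 1=1/2, 2=1/2, 3=0)
  d_1[0] = 0*4/9 + 1/2*2/9 + 1/2*1/9 + 0*4/9 = 1/6
  d_1[1] = 0*2/9 + 1/2*1/3 + 1/2*1/3 + 0*1/3 = 1/3
  d_1[2] = 0*1/9 + 1/2*1/9 + 1/2*4/9 + 0*1/9 = 5/18
  d_1[3] = 0*2/9 + 1/2*1/3 + 1/2*1/9 + 0*1/9 = 2/9
d_1 = (0=1/6, 1=1/3, 2=5/18, 3=2/9)
  d_2[0] = 1/6*4/9 + 1/3*2/9 + 5/18*1/9 + 2/9*4/9 = 5/18
  d_2[1] = 1/6*2/9 + 1/3*1/3 + 5/18*1/3 + 2/9*1/3 = 17/54
  d_2[2] = 1/6*1/9 + 1/3*1/9 + 5/18*4/9 + 2/9*1/9 = 11/54
  d_2[3] = 1/6*2/9 + 1/3*1/3 + 5/18*1/9 + 2/9*1/9 = 11/54
d_2 = (0=5/18, 1=17/54, 2=11/54, 3=11/54)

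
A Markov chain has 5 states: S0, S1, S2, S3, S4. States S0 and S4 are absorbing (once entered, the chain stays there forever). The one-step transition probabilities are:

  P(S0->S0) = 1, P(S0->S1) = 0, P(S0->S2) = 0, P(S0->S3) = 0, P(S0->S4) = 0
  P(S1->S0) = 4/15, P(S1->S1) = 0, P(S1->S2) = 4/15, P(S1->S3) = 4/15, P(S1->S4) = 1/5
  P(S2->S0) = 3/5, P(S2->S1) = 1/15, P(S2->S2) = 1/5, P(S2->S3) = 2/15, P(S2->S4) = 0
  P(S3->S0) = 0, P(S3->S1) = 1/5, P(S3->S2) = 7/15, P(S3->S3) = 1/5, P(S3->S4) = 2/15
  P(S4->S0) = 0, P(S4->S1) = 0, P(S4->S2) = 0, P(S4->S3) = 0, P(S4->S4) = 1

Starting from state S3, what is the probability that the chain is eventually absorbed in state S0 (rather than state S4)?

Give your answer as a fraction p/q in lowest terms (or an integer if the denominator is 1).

Let a_i = P(absorbed in S0 | start in state i).
Boundary conditions: a_S0 = 1, a_S4 = 0.
For each transient state i, a_i = sum_j P(i->j) * a_j:
  a_S1 = 4/15*a_S0 + 0*a_S1 + 4/15*a_S2 + 4/15*a_S3 + 1/5*a_S4
  a_S2 = 3/5*a_S0 + 1/15*a_S1 + 1/5*a_S2 + 2/15*a_S3 + 0*a_S4
  a_S3 = 0*a_S0 + 1/5*a_S1 + 7/15*a_S2 + 1/5*a_S3 + 2/15*a_S4

Substituting a_S0 = 1 and a_S4 = 0, rearrange to (I - Q) a = r where r[i] = P(i -> S0):
  [1, -4/15, -4/15] . (a_S1, a_S2, a_S3) = 4/15
  [-1/15, 4/5, -2/15] . (a_S1, a_S2, a_S3) = 3/5
  [-1/5, -7/15, 4/5] . (a_S1, a_S2, a_S3) = 0

Solving yields:
  a_S1 = 602/853
  a_S2 = 792/853
  a_S3 = 1225/1706

Starting state is S3, so the absorption probability is a_S3 = 1225/1706.

Answer: 1225/1706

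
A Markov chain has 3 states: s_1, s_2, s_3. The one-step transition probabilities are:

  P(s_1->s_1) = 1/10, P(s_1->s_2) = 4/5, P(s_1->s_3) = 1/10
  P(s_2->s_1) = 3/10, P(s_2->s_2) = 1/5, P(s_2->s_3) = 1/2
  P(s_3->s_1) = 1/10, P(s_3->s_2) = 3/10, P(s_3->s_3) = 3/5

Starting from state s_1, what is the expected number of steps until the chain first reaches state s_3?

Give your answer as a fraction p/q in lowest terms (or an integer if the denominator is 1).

Answer: 10/3

Derivation:
Let h_i = expected steps to first reach s_3 from state i.
Boundary: h_s_3 = 0.
First-step equations for the other states:
  h_s_1 = 1 + 1/10*h_s_1 + 4/5*h_s_2 + 1/10*h_s_3
  h_s_2 = 1 + 3/10*h_s_1 + 1/5*h_s_2 + 1/2*h_s_3

Substituting h_s_3 = 0 and rearranging gives the linear system (I - Q) h = 1:
  [9/10, -4/5] . (h_s_1, h_s_2) = 1
  [-3/10, 4/5] . (h_s_1, h_s_2) = 1

Solving yields:
  h_s_1 = 10/3
  h_s_2 = 5/2

Starting state is s_1, so the expected hitting time is h_s_1 = 10/3.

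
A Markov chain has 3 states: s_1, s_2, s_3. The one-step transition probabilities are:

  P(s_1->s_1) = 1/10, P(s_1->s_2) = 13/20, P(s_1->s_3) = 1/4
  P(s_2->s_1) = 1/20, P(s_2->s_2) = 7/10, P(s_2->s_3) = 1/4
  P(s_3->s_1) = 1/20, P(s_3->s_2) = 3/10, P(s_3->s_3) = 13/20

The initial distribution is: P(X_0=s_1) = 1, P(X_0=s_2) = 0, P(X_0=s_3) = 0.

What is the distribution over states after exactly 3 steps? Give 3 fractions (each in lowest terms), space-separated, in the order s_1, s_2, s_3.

Propagating the distribution step by step (d_{t+1} = d_t * P):
d_0 = (s_1=1, s_2=0, s_3=0)
  d_1[s_1] = 1*1/10 + 0*1/20 + 0*1/20 = 1/10
  d_1[s_2] = 1*13/20 + 0*7/10 + 0*3/10 = 13/20
  d_1[s_3] = 1*1/4 + 0*1/4 + 0*13/20 = 1/4
d_1 = (s_1=1/10, s_2=13/20, s_3=1/4)
  d_2[s_1] = 1/10*1/10 + 13/20*1/20 + 1/4*1/20 = 11/200
  d_2[s_2] = 1/10*13/20 + 13/20*7/10 + 1/4*3/10 = 119/200
  d_2[s_3] = 1/10*1/4 + 13/20*1/4 + 1/4*13/20 = 7/20
d_2 = (s_1=11/200, s_2=119/200, s_3=7/20)
  d_3[s_1] = 11/200*1/10 + 119/200*1/20 + 7/20*1/20 = 211/4000
  d_3[s_2] = 11/200*13/20 + 119/200*7/10 + 7/20*3/10 = 2229/4000
  d_3[s_3] = 11/200*1/4 + 119/200*1/4 + 7/20*13/20 = 39/100
d_3 = (s_1=211/4000, s_2=2229/4000, s_3=39/100)

Answer: 211/4000 2229/4000 39/100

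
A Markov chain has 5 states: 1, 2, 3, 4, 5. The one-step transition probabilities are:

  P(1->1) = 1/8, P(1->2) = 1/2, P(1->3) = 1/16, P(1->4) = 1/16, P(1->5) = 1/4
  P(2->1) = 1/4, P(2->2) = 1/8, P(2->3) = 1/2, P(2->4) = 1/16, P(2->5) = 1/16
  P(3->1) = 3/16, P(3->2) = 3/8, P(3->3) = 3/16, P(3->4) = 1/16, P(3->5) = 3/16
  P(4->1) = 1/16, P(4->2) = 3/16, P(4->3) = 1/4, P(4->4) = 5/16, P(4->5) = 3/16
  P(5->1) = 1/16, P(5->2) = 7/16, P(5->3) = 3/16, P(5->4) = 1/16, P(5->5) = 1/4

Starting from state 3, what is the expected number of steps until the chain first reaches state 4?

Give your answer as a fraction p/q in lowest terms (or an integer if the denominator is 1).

Let h_i = expected steps to first reach 4 from state i.
Boundary: h_4 = 0.
First-step equations for the other states:
  h_1 = 1 + 1/8*h_1 + 1/2*h_2 + 1/16*h_3 + 1/16*h_4 + 1/4*h_5
  h_2 = 1 + 1/4*h_1 + 1/8*h_2 + 1/2*h_3 + 1/16*h_4 + 1/16*h_5
  h_3 = 1 + 3/16*h_1 + 3/8*h_2 + 3/16*h_3 + 1/16*h_4 + 3/16*h_5
  h_5 = 1 + 1/16*h_1 + 7/16*h_2 + 3/16*h_3 + 1/16*h_4 + 1/4*h_5

Substituting h_4 = 0 and rearranging gives the linear system (I - Q) h = 1:
  [7/8, -1/2, -1/16, -1/4] . (h_1, h_2, h_3, h_5) = 1
  [-1/4, 7/8, -1/2, -1/16] . (h_1, h_2, h_3, h_5) = 1
  [-3/16, -3/8, 13/16, -3/16] . (h_1, h_2, h_3, h_5) = 1
  [-1/16, -7/16, -3/16, 3/4] . (h_1, h_2, h_3, h_5) = 1

Solving yields:
  h_1 = 16
  h_2 = 16
  h_3 = 16
  h_5 = 16

Starting state is 3, so the expected hitting time is h_3 = 16.

Answer: 16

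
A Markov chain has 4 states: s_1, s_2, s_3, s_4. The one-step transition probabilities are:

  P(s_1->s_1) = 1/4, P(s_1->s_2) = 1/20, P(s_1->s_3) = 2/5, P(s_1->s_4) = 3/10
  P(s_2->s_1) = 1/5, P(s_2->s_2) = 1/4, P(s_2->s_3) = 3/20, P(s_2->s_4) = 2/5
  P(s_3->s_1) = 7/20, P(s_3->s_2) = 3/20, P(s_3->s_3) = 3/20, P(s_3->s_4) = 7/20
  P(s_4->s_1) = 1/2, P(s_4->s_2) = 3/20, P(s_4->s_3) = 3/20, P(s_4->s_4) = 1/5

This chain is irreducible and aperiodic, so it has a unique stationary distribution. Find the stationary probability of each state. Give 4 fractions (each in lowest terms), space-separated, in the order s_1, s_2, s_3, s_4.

Answer: 513/1505 1163/9030 354/1505 533/1806

Derivation:
The stationary distribution satisfies pi = pi * P, i.e.:
  pi_s_1 = 1/4*pi_s_1 + 1/5*pi_s_2 + 7/20*pi_s_3 + 1/2*pi_s_4
  pi_s_2 = 1/20*pi_s_1 + 1/4*pi_s_2 + 3/20*pi_s_3 + 3/20*pi_s_4
  pi_s_3 = 2/5*pi_s_1 + 3/20*pi_s_2 + 3/20*pi_s_3 + 3/20*pi_s_4
  pi_s_4 = 3/10*pi_s_1 + 2/5*pi_s_2 + 7/20*pi_s_3 + 1/5*pi_s_4
with normalization: pi_s_1 + pi_s_2 + pi_s_3 + pi_s_4 = 1.

Using the first 3 balance equations plus normalization, the linear system A*pi = b is:
  [-3/4, 1/5, 7/20, 1/2] . pi = 0
  [1/20, -3/4, 3/20, 3/20] . pi = 0
  [2/5, 3/20, -17/20, 3/20] . pi = 0
  [1, 1, 1, 1] . pi = 1

Solving yields:
  pi_s_1 = 513/1505
  pi_s_2 = 1163/9030
  pi_s_3 = 354/1505
  pi_s_4 = 533/1806

Verification (pi * P):
  513/1505*1/4 + 1163/9030*1/5 + 354/1505*7/20 + 533/1806*1/2 = 513/1505 = pi_s_1  (ok)
  513/1505*1/20 + 1163/9030*1/4 + 354/1505*3/20 + 533/1806*3/20 = 1163/9030 = pi_s_2  (ok)
  513/1505*2/5 + 1163/9030*3/20 + 354/1505*3/20 + 533/1806*3/20 = 354/1505 = pi_s_3  (ok)
  513/1505*3/10 + 1163/9030*2/5 + 354/1505*7/20 + 533/1806*1/5 = 533/1806 = pi_s_4  (ok)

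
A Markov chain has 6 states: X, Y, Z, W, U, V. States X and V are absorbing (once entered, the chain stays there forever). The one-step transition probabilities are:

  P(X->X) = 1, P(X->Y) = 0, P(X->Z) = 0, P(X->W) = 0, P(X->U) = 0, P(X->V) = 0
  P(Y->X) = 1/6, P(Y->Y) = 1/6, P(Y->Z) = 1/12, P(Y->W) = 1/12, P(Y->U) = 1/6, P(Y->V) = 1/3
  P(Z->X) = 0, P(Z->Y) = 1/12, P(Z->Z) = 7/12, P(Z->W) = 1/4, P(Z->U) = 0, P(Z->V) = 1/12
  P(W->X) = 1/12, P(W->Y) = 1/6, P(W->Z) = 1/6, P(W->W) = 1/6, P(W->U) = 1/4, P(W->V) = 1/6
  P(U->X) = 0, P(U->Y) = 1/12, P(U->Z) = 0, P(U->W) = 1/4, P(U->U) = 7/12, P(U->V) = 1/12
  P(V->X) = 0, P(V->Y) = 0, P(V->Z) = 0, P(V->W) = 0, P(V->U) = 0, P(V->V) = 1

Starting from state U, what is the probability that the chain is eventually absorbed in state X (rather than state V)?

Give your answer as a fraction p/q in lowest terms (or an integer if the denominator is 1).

Answer: 9/41

Derivation:
Let a_i = P(absorbed in X | start in state i).
Boundary conditions: a_X = 1, a_V = 0.
For each transient state i, a_i = sum_j P(i->j) * a_j:
  a_Y = 1/6*a_X + 1/6*a_Y + 1/12*a_Z + 1/12*a_W + 1/6*a_U + 1/3*a_V
  a_Z = 0*a_X + 1/12*a_Y + 7/12*a_Z + 1/4*a_W + 0*a_U + 1/12*a_V
  a_W = 1/12*a_X + 1/6*a_Y + 1/6*a_Z + 1/6*a_W + 1/4*a_U + 1/6*a_V
  a_U = 0*a_X + 1/12*a_Y + 0*a_Z + 1/4*a_W + 7/12*a_U + 1/12*a_V

Substituting a_X = 1 and a_V = 0, rearrange to (I - Q) a = r where r[i] = P(i -> X):
  [5/6, -1/12, -1/12, -1/6] . (a_Y, a_Z, a_W, a_U) = 1/6
  [-1/12, 5/12, -1/4, 0] . (a_Y, a_Z, a_W, a_U) = 0
  [-1/6, -1/6, 5/6, -1/4] . (a_Y, a_Z, a_W, a_U) = 1/12
  [-1/12, 0, -1/4, 5/12] . (a_Y, a_Z, a_W, a_U) = 0

Solving yields:
  a_Y = 12/41
  a_Z = 9/41
  a_W = 11/41
  a_U = 9/41

Starting state is U, so the absorption probability is a_U = 9/41.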